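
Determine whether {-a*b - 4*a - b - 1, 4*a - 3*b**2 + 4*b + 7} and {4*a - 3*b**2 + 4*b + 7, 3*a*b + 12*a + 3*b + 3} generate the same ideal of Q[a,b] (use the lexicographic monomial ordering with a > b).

Yes, the ideals are equal.

Two ideals are equal iff their reduced Gröbner bases coincide (the reduced basis is unique for a fixed ordering).
Buchberger on the first generating set:
f_1 = -a*b - 4*a - b - 1, LT = a*b.
f_2 = 4*a - 3*b**2 + 4*b + 7, LT = a.

S(f_1,f_2): lcm = a*b. S = 4*a + 3/4*b**3 - b**2 - 3/4*b + 1.
  reduce S modulo (f_1, f_2):
  remainder 3/4*b**3 + 2*b**2 - 19/4*b - 6 ≠ 0; add g_3 = 3/4*b**3 + 2*b**2 - 19/4*b - 6 to the basis.

The other S-polynomials (S(f_1,g_3), S(f_2,g_3)) all reduce to 0 modulo the current basis, so we have a Gröbner basis.
Inter-reduce: drop elements whose leading term is divisible by another's, tail-reduce, and make monic.
Reduced Gröbner basis: {a - 3/4*b**2 + b + 7/4, b**3 + 8/3*b**2 - 19/3*b - 8}.

Buchberger on the second generating set:
h_1 = 4*a - 3*b**2 + 4*b + 7, LT = a.
h_2 = 3*a*b + 12*a + 3*b + 3, LT = a*b.

S(h_1,h_2): lcm = a*b. S = -4*a - 3/4*b**3 + b**2 + 3/4*b - 1.
  reduce S modulo (h_1, h_2):
  remainder -3/4*b**3 - 2*b**2 + 19/4*b + 6 ≠ 0; add k_3 = -3/4*b**3 - 2*b**2 + 19/4*b + 6 to the basis.

The other S-polynomials (S(h_1,k_3), S(h_2,k_3)) all reduce to 0 modulo the current basis, so we have a Gröbner basis.
Inter-reduce: drop elements whose leading term is divisible by another's, tail-reduce, and make monic.
Reduced Gröbner basis: {a - 3/4*b**2 + b + 7/4, b**3 + 8/3*b**2 - 19/3*b - 8}.

The two bases agree; hence the ideals are identical.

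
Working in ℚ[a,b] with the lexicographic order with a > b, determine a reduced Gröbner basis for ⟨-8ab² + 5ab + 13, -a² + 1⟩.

f_1 = -8ab² + 5ab + 13, LT = ab².
f_2 = -a² + 1, LT = a².

S(f_1,f_2): lcm = a²b². S = -⅝a²b - 13/8a + b².
  leading term a²b: subtract (⅝b)·f_2 from -⅝a²b - 13/8a + b² → -13/8a + b² - ⅝b
  leading term a: no divisor's leading term divides it; move -13/8a to the remainder.
  leading term b²: no divisor's leading term divides it; move b² to the remainder.
  leading term b: no divisor's leading term divides it; move -⅝b to the remainder.
  remainder -13/8a + b² - ⅝b ≠ 0; add g_3 = -13/8a + b² - ⅝b to the basis.

S(f_1,g_3): lcm = ab². S = -⅝ab + 8/13b⁴ - 5/13b³ - 13/8.
  leading term ab: subtract (5/13b)·g_3 from -⅝ab + 8/13b⁴ - 5/13b³ - 13/8 → 8/13b⁴ - 10/13b³ + 25/104b² - 13/8
  leading term b⁴: no divisor's leading term divides it; move 8/13b⁴ to the remainder.
  leading term b³: no divisor's leading term divides it; move -10/13b³ to the remainder.
  leading term b²: no divisor's leading term divides it; move 25/104b² to the remainder.
  leading term 1: no divisor's leading term divides it; move -13/8 to the remainder.
  remainder 8/13b⁴ - 10/13b³ + 25/104b² - 13/8 ≠ 0; add g_4 = 8/13b⁴ - 10/13b³ + 25/104b² - 13/8 to the basis.

S(f_2,g_3): lcm = a². S = 8/13ab² - 5/13ab - 1.
  leading term ab²: subtract (-1/13)·f_1 from 8/13ab² - 5/13ab - 1 → 0
  remainder 0.

S(f_1,g_4): lcm = ab⁴. S = ⅝ab³ - 25/64ab² + 169/64a - 13/8b².
  leading term ab³: subtract (-5/64b)·f_1 from ⅝ab³ - 25/64ab² + 169/64a - 13/8b² → 169/64a - 13/8b² + 65/64b
  leading term a: subtract (-13/8)·g_3 from 169/64a - 13/8b² + 65/64b → 0
  remainder 0.

S(f_2,g_4): leading monomials are coprime, so the S-polynomial reduces to 0 (Buchberger's first criterion).
S(g_3,g_4): leading monomials are coprime, so the S-polynomial reduces to 0 (Buchberger's first criterion).
Every S-polynomial of the final basis reduces to 0, so we have a Gröbner basis.
Inter-reduce: drop elements whose leading term is divisible by another's, tail-reduce, and make monic.

G = {a - 8/13b² + 5/13b, b⁴ - 5/4b³ + 25/64b² - 169/64}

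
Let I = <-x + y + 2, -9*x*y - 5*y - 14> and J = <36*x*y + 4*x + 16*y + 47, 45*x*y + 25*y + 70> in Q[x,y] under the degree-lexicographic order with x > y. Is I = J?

Since reduced Gröbner bases are canonical representatives of ideals under a given ordering, it suffices to compute and compare them.
Buchberger on the first generating set:
f_1 = -x + y + 2, LT = x.
f_2 = -9*x*y - 5*y - 14, LT = x*y.

S(f_1,f_2): lcm = x*y. S = -y**2 - 23/9*y - 14/9.
  leading term y**2: no divisor's leading term divides it; move -y**2 to the remainder.
  leading term y: no divisor's leading term divides it; move -23/9*y to the remainder.
  leading term 1: no divisor's leading term divides it; move -14/9 to the remainder.
  remainder -y**2 - 23/9*y - 14/9 ≠ 0; add g_3 = -y**2 - 23/9*y - 14/9 to the basis.

S(f_1,g_3): leading monomials are coprime, so the S-polynomial reduces to 0 (Buchberger's first criterion).
S(f_2,g_3): lcm = x*y**2. S = -23/9*x*y + 5/9*y**2 - 14/9*x + 14/9*y.
  leading term x*y: subtract (23/9*y)·f_1 from -23/9*x*y + 5/9*y**2 - 14/9*x + 14/9*y → -2*y**2 - 14/9*x - 32/9*y
  leading term y**2: subtract (2)·g_3 from -2*y**2 - 14/9*x - 32/9*y → -14/9*x + 14/9*y + 28/9
  leading term x: subtract (14/9)·f_1 from -14/9*x + 14/9*y + 28/9 → 0
  remainder 0.

Every S-polynomial of the final basis reduces to 0, so we have a Gröbner basis.
Inter-reduce: drop elements whose leading term is divisible by another's, tail-reduce, and make monic.
Reduced Gröbner basis: {y**2 + 23/9*y + 14/9, x - y - 2}.

Buchberger on the second generating set:
h_1 = 36*x*y + 4*x + 16*y + 47, LT = x*y.
h_2 = 45*x*y + 25*y + 70, LT = x*y.

S(h_1,h_2): lcm = x*y. S = 1/9*x - 1/9*y - 1/4.
  leading term x: no divisor's leading term divides it; move 1/9*x to the remainder.
  leading term y: no divisor's leading term divides it; move -1/9*y to the remainder.
  leading term 1: no divisor's leading term divides it; move -1/4 to the remainder.
  remainder 1/9*x - 1/9*y - 1/4 ≠ 0; add k_3 = 1/9*x - 1/9*y - 1/4 to the basis.

S(h_1,k_3): lcm = x*y. S = y**2 + 1/9*x + 97/36*y + 47/36.
  leading term y**2: no divisor's leading term divides it; move y**2 to the remainder.
  leading term x: subtract (1)·k_3 from 1/9*x + 97/36*y + 47/36 → 101/36*y + 14/9
  leading term y: no divisor's leading term divides it; move 101/36*y to the remainder.
  leading term 1: no divisor's leading term divides it; move 14/9 to the remainder.
  remainder y**2 + 101/36*y + 14/9 ≠ 0; add k_4 = y**2 + 101/36*y + 14/9 to the basis.

S(h_2,k_3): lcm = x*y. S = y**2 + 101/36*y + 14/9.
  leading term y**2: subtract (1)·k_4 from y**2 + 101/36*y + 14/9 → 0
  remainder 0.

S(h_1,k_4): lcm = x*y**2. S = -97/36*x*y + 4/9*y**2 - 14/9*x + 47/36*y.
  leading term x*y: subtract (-97/1296)·h_1 from -97/36*x*y + 4/9*y**2 - 14/9*x + 47/36*y → 4/9*y**2 - 407/324*x + 811/324*y + 4559/1296
  leading term y**2: subtract (4/9)·k_4 from 4/9*y**2 - 407/324*x + 811/324*y + 4559/1296 → -407/324*x + 407/324*y + 407/144
  leading term x: subtract (-407/36)·k_3 from -407/324*x + 407/324*y + 407/144 → 0
  remainder 0.

S(h_2,k_4): lcm = x*y**2. S = -101/36*x*y + 5/9*y**2 - 14/9*x + 14/9*y.
  leading term x*y: subtract (-101/1296)·h_1 from -101/36*x*y + 5/9*y**2 - 14/9*x + 14/9*y → 5/9*y**2 - 403/324*x + 227/81*y + 4747/1296
  leading term y**2: subtract (5/9)·k_4 from 5/9*y**2 - 403/324*x + 227/81*y + 4747/1296 → -403/324*x + 403/324*y + 403/144
  leading term x: subtract (-403/36)·k_3 from -403/324*x + 403/324*y + 403/144 → 0
  remainder 0.

S(k_3,k_4): leading monomials are coprime, so the S-polynomial reduces to 0 (Buchberger's first criterion).
Every S-polynomial of the final basis reduces to 0, so we have a Gröbner basis.
Inter-reduce: drop elements whose leading term is divisible by another's, tail-reduce, and make monic.
Reduced Gröbner basis: {y**2 + 101/36*y + 14/9, x - y - 9/4}.

Since the reduced bases disagree, the two ideals are not the same.

No, the ideals differ.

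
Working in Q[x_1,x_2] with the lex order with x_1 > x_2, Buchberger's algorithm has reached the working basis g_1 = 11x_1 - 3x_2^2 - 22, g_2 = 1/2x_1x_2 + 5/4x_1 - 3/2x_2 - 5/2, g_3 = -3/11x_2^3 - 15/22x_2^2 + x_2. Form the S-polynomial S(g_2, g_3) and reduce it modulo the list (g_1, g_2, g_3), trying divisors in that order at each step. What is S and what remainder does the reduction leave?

S(g_2, g_3) = 11/3x_1x_2 - 3x_2^3 - 5x_2^2; remainder on division = 0.

lcm(LM(g_2), LM(g_3)) = x_1x_2^3.
S = (lcm/LT(g_2))·g_2 − (lcm/LT(g_3))·g_3 = 11/3x_1x_2 - 3x_2^3 - 5x_2^2.
Reduce S modulo (g_1, g_2, g_3) in that order:
  leading term x_1x_2: subtract (1/3x_2)·g_1 from 11/3x_1x_2 - 3x_2^3 - 5x_2^2 → -2x_2^3 - 5x_2^2 + 22/3x_2
  leading term x_2^3: subtract (22/3)·g_3 from -2x_2^3 - 5x_2^2 + 22/3x_2 → 0
The remainder is 0, so this S-polynomial contributes no new basis element.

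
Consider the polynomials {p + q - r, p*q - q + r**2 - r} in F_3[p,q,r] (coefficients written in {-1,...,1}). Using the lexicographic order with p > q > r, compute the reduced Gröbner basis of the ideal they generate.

G = {p + q - r, q**2 - q*r + q - r**2 + r}

f_1 = p + q - r, LT = p.
f_2 = p*q - q + r**2 - r, LT = p*q.

S(f_1,f_2): lcm = p*q. S = q**2 - q*r + q - r**2 + r.
  leading term q**2: no divisor's leading term divides it; move q**2 to the remainder.
  leading term q*r: no divisor's leading term divides it; move -q*r to the remainder.
  leading term q: no divisor's leading term divides it; move q to the remainder.
  leading term r**2: no divisor's leading term divides it; move -r**2 to the remainder.
  leading term r: no divisor's leading term divides it; move r to the remainder.
  remainder q**2 - q*r + q - r**2 + r ≠ 0; add g_3 = q**2 - q*r + q - r**2 + r to the basis.

The other S-polynomials (S(f_1,g_3), S(f_2,g_3)) all reduce to 0 modulo the current basis, so we have a Gröbner basis.
Inter-reduce: drop elements whose leading term is divisible by another's, tail-reduce, and make monic.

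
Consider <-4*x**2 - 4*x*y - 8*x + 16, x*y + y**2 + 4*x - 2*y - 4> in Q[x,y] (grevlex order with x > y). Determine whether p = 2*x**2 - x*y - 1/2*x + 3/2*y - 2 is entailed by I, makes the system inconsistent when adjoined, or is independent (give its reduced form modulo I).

First compute the reduced Gröbner basis of I by Buchberger's algorithm.
f_1 = -4*x**2 - 4*x*y - 8*x + 16, LT = x**2.
f_2 = x*y + y**2 + 4*x - 2*y - 4, LT = x*y.

S(f_1,f_2): lcm = x**2*y. S = -4*x**2 + 4*x*y + 4*x - 4*y.
  leading term x**2: subtract (1)·f_1 from -4*x**2 + 4*x*y + 4*x - 4*y → 8*x*y + 12*x - 4*y - 16
  leading term x*y: subtract (8)·f_2 from 8*x*y + 12*x - 4*y - 16 → -8*y**2 - 20*x + 12*y + 16
  leading term y**2: no divisor's leading term divides it; move -8*y**2 to the remainder.
  leading term x: no divisor's leading term divides it; move -20*x to the remainder.
  leading term y: no divisor's leading term divides it; move 12*y to the remainder.
  leading term 1: no divisor's leading term divides it; move 16 to the remainder.
  remainder -8*y**2 - 20*x + 12*y + 16 ≠ 0; add h_3 = -8*y**2 - 20*x + 12*y + 16 to the basis.

The other S-polynomials (S(f_1,h_3), S(f_2,h_3)) all reduce to 0 modulo the current basis, so we have a Gröbner basis.
Inter-reduce: drop elements whose leading term is divisible by another's, tail-reduce, and make monic.
Reduced Gröbner basis: {x**2 + 1/2*x + 1/2*y - 2, x*y + 3/2*x - 1/2*y - 2, y**2 + 5/2*x - 3/2*y - 2}.
Label its elements g_1 = x**2 + 1/2*x + 1/2*y - 2, g_2 = x*y + 3/2*x - 1/2*y - 2, g_3 = y**2 + 5/2*x - 3/2*y - 2.

Reduce p = 2*x**2 - x*y - 1/2*x + 3/2*y - 2 modulo G:
  leading term x**2: subtract (2)·g_1 from 2*x**2 - x*y - 1/2*x + 3/2*y - 2 → -x*y - 3/2*x + 1/2*y + 2
  leading term x*y: subtract (-1)·g_2 from -x*y - 3/2*x + 1/2*y + 2 → 0
  normal form = 0.
Since the normal form is 0, p ∈ I.

2*x**2 - x*y - 1/2*x + 3/2*y - 2 lies in I (it reduces to 0).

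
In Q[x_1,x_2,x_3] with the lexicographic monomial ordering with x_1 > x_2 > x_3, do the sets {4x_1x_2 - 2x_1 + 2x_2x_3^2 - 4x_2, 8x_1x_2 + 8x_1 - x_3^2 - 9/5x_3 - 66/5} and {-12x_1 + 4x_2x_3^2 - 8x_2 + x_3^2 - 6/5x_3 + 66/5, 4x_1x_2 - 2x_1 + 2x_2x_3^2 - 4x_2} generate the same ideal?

Two ideals are equal iff their reduced Gröbner bases coincide (the reduced basis is unique for a fixed ordering).
Buchberger on the first generating set:
f_1 = 4x_1x_2 - 2x_1 + 2x_2x_3^2 - 4x_2, LT = x_1x_2.
f_2 = 8x_1x_2 + 8x_1 - x_3^2 - 9/5x_3 - 66/5, LT = x_1x_2.

S(f_1,f_2): lcm = x_1x_2. S = -3/2x_1 + 1/2x_2x_3^2 - x_2 + 1/8x_3^2 + 9/40x_3 + 33/20.
  leading term x_1: no divisor's leading term divides it; move -3/2x_1 to the remainder.
  leading term x_2x_3^2: no divisor's leading term divides it; move 1/2x_2x_3^2 to the remainder.
  leading term x_2: no divisor's leading term divides it; move -x_2 to the remainder.
  leading term x_3^2: no divisor's leading term divides it; move 1/8x_3^2 to the remainder.
  leading term x_3: no divisor's leading term divides it; move 9/40x_3 to the remainder.
  leading term 1: no divisor's leading term divides it; move 33/20 to the remainder.
  remainder -3/2x_1 + 1/2x_2x_3^2 - x_2 + 1/8x_3^2 + 9/40x_3 + 33/20 ≠ 0; add g_3 = -3/2x_1 + 1/2x_2x_3^2 - x_2 + 1/8x_3^2 + 9/40x_3 + 33/20 to the basis.

S(f_1,g_3): lcm = x_1x_2. S = -1/2x_1 + 1/3x_2^2x_3^2 - 2/3x_2^2 + 7/12x_2x_3^2 + 3/20x_2x_3 + 1/10x_2.
  leading term x_1: subtract (1/3)·g_3 from -1/2x_1 + 1/3x_2^2x_3^2 - 2/3x_2^2 + 7/12x_2x_3^2 + 3/20x_2x_3 + 1/10x_2 → 1/3x_2^2x_3^2 - 2/3x_2^2 + 5/12x_2x_3^2 + 3/20x_2x_3 + 13/30x_2 - 1/24x_3^2 - 3/40x_3 - 11/20
  leading term x_2^2x_3^2: no divisor's leading term divides it; move 1/3x_2^2x_3^2 to the remainder.
  leading term x_2^2: no divisor's leading term divides it; move -2/3x_2^2 to the remainder.
  leading term x_2x_3^2: no divisor's leading term divides it; move 5/12x_2x_3^2 to the remainder.
  leading term x_2x_3: no divisor's leading term divides it; move 3/20x_2x_3 to the remainder.
  leading term x_2: no divisor's leading term divides it; move 13/30x_2 to the remainder.
  leading term x_3^2: no divisor's leading term divides it; move -1/24x_3^2 to the remainder.
  leading term x_3: no divisor's leading term divides it; move -3/40x_3 to the remainder.
  leading term 1: no divisor's leading term divides it; move -11/20 to the remainder.
  remainder 1/3x_2^2x_3^2 - 2/3x_2^2 + 5/12x_2x_3^2 + 3/20x_2x_3 + 13/30x_2 - 1/24x_3^2 - 3/40x_3 - 11/20 ≠ 0; add g_4 = 1/3x_2^2x_3^2 - 2/3x_2^2 + 5/12x_2x_3^2 + 3/20x_2x_3 + 13/30x_2 - 1/24x_3^2 - 3/40x_3 - 11/20 to the basis.

The other S-polynomials (S(f_2,g_3), S(f_1,g_4), S(f_2,g_4), S(g_3,g_4)) all reduce to 0 modulo the current basis, so we have a Gröbner basis.
Inter-reduce: drop elements whose leading term is divisible by another's, tail-reduce, and make monic.
Reduced Gröbner basis: {x_1 - 1/3x_2x_3^2 + 2/3x_2 - 1/12x_3^2 - 3/20x_3 - 11/10, x_2^2x_3^2 - 2x_2^2 + 5/4x_2x_3^2 + 9/20x_2x_3 + 13/10x_2 - 1/8x_3^2 - 9/40x_3 - 33/20}.

Buchberger on the second generating set:
h_1 = -12x_1 + 4x_2x_3^2 - 8x_2 + x_3^2 - 6/5x_3 + 66/5, LT = x_1.
h_2 = 4x_1x_2 - 2x_1 + 2x_2x_3^2 - 4x_2, LT = x_1x_2.

S(h_1,h_2): lcm = x_1x_2. S = 1/2x_1 - 1/3x_2^2x_3^2 + 2/3x_2^2 - 7/12x_2x_3^2 + 1/10x_2x_3 - 1/10x_2.
  leading term x_1: subtract (-1/24)·h_1 from 1/2x_1 - 1/3x_2^2x_3^2 + 2/3x_2^2 - 7/12x_2x_3^2 + 1/10x_2x_3 - 1/10x_2 → -1/3x_2^2x_3^2 + 2/3x_2^2 - 5/12x_2x_3^2 + 1/10x_2x_3 - 13/30x_2 + 1/24x_3^2 - 1/20x_3 + 11/20
  leading term x_2^2x_3^2: no divisor's leading term divides it; move -1/3x_2^2x_3^2 to the remainder.
  leading term x_2^2: no divisor's leading term divides it; move 2/3x_2^2 to the remainder.
  leading term x_2x_3^2: no divisor's leading term divides it; move -5/12x_2x_3^2 to the remainder.
  leading term x_2x_3: no divisor's leading term divides it; move 1/10x_2x_3 to the remainder.
  leading term x_2: no divisor's leading term divides it; move -13/30x_2 to the remainder.
  leading term x_3^2: no divisor's leading term divides it; move 1/24x_3^2 to the remainder.
  leading term x_3: no divisor's leading term divides it; move -1/20x_3 to the remainder.
  leading term 1: no divisor's leading term divides it; move 11/20 to the remainder.
  remainder -1/3x_2^2x_3^2 + 2/3x_2^2 - 5/12x_2x_3^2 + 1/10x_2x_3 - 13/30x_2 + 1/24x_3^2 - 1/20x_3 + 11/20 ≠ 0; add k_3 = -1/3x_2^2x_3^2 + 2/3x_2^2 - 5/12x_2x_3^2 + 1/10x_2x_3 - 13/30x_2 + 1/24x_3^2 - 1/20x_3 + 11/20 to the basis.

The other S-polynomials (S(h_1,k_3), S(h_2,k_3)) all reduce to 0 modulo the current basis, so we have a Gröbner basis.
Inter-reduce: drop elements whose leading term is divisible by another's, tail-reduce, and make monic.
Reduced Gröbner basis: {x_1 - 1/3x_2x_3^2 + 2/3x_2 - 1/12x_3^2 + 1/10x_3 - 11/10, x_2^2x_3^2 - 2x_2^2 + 5/4x_2x_3^2 - 3/10x_2x_3 + 13/10x_2 - 1/8x_3^2 + 3/20x_3 - 33/20}.

Since the reduced bases disagree, the two ideals are not the same.

No, the ideals differ.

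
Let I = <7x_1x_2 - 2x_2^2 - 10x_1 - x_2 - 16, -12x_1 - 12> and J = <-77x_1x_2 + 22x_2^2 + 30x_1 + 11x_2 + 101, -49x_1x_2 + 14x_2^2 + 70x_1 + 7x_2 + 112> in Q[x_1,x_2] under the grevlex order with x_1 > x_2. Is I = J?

Two ideals are equal iff their reduced Gröbner bases coincide (the reduced basis is unique for a fixed ordering).
Buchberger on the first generating set:
f_1 = 7x_1x_2 - 2x_2^2 - 10x_1 - x_2 - 16, LT = x_1x_2.
f_2 = -12x_1 - 12, LT = x_1.

S(f_1,f_2): lcm = x_1x_2. S = -2/7x_2^2 - 10/7x_1 - 8/7x_2 - 16/7.
  leading term x_2^2: no divisor's leading term divides it; move -2/7x_2^2 to the remainder.
  leading term x_1: subtract (5/42)·f_2 from -10/7x_1 - 8/7x_2 - 16/7 → -8/7x_2 - 6/7
  leading term x_2: no divisor's leading term divides it; move -8/7x_2 to the remainder.
  leading term 1: no divisor's leading term divides it; move -6/7 to the remainder.
  remainder -2/7x_2^2 - 8/7x_2 - 6/7 ≠ 0; add g_3 = -2/7x_2^2 - 8/7x_2 - 6/7 to the basis.

S(f_1,g_3): lcm = x_1x_2^2. S = -2/7x_2^3 - 38/7x_1x_2 - 1/7x_2^2 - 3x_1 - 16/7x_2.
  leading term x_2^3: subtract (x_2)·g_3 from -2/7x_2^3 - 38/7x_1x_2 - 1/7x_2^2 - 3x_1 - 16/7x_2 → -38/7x_1x_2 + x_2^2 - 3x_1 - 10/7x_2
  leading term x_1x_2: subtract (-38/49)·f_1 from -38/7x_1x_2 + x_2^2 - 3x_1 - 10/7x_2 → -27/49x_2^2 - 527/49x_1 - 108/49x_2 - 608/49
  leading term x_2^2: subtract (27/14)·g_3 from -27/49x_2^2 - 527/49x_1 - 108/49x_2 - 608/49 → -527/49x_1 - 527/49
  leading term x_1: subtract (527/588)·f_2 from -527/49x_1 - 527/49 → 0
  remainder 0.

S(f_2,g_3): leading monomials are coprime, so the S-polynomial reduces to 0 (Buchberger's first criterion).
Every S-polynomial of the final basis reduces to 0, so we have a Gröbner basis.
Inter-reduce: drop elements whose leading term is divisible by another's, tail-reduce, and make monic.
Reduced Gröbner basis: {x_2^2 + 4x_2 + 3, x_1 + 1}.

Buchberger on the second generating set:
h_1 = -77x_1x_2 + 22x_2^2 + 30x_1 + 11x_2 + 101, LT = x_1x_2.
h_2 = -49x_1x_2 + 14x_2^2 + 70x_1 + 7x_2 + 112, LT = x_1x_2.

S(h_1,h_2): lcm = x_1x_2. S = 80/77x_1 + 75/77.
  leading term x_1: no divisor's leading term divides it; move 80/77x_1 to the remainder.
  leading term 1: no divisor's leading term divides it; move 75/77 to the remainder.
  remainder 80/77x_1 + 75/77 ≠ 0; add k_3 = 80/77x_1 + 75/77 to the basis.

S(h_1,k_3): lcm = x_1x_2. S = -2/7x_2^2 - 30/77x_1 - 121/112x_2 - 101/77.
  leading term x_2^2: no divisor's leading term divides it; move -2/7x_2^2 to the remainder.
  leading term x_1: subtract (-3/8)·k_3 from -30/77x_1 - 121/112x_2 - 101/77 → -121/112x_2 - 53/56
  leading term x_2: no divisor's leading term divides it; move -121/112x_2 to the remainder.
  leading term 1: no divisor's leading term divides it; move -53/56 to the remainder.
  remainder -2/7x_2^2 - 121/112x_2 - 53/56 ≠ 0; add k_4 = -2/7x_2^2 - 121/112x_2 - 53/56 to the basis.

S(h_2,k_3): lcm = x_1x_2. S = -2/7x_2^2 - 10/7x_1 - 121/112x_2 - 16/7.
  leading term x_2^2: subtract (1)·k_4 from -2/7x_2^2 - 10/7x_1 - 121/112x_2 - 16/7 → -10/7x_1 - 75/56
  leading term x_1: subtract (-11/8)·k_3 from -10/7x_1 - 75/56 → 0
  remainder 0.

S(h_1,k_4): lcm = x_1x_2^2. S = -2/7x_2^3 - 10277/2464x_1x_2 - 1/7x_2^2 - 53/16x_1 - 101/77x_2.
  leading term x_2^3: subtract (x_2)·k_4 from -2/7x_2^3 - 10277/2464x_1x_2 - 1/7x_2^2 - 53/16x_1 - 101/77x_2 → -10277/2464x_1x_2 + 15/16x_2^2 - 53/16x_1 - 225/616x_2
  leading term x_1x_2: subtract (10277/189728)·h_1 from -10277/2464x_1x_2 + 15/16x_2^2 - 53/16x_1 - 225/616x_2 → -137/539x_2^2 - 58549/11858x_1 - 1507/1568x_2 - 1037977/189728
  leading term x_2^2: subtract (137/154)·k_4 from -137/539x_2^2 - 58549/11858x_1 - 1507/1568x_2 - 1037977/189728 → -58549/11858x_1 - 878235/189728
  leading term x_1: subtract (-58549/12320)·k_3 from -58549/11858x_1 - 878235/189728 → 0
  remainder 0.

S(h_2,k_4): lcm = x_1x_2^2. S = -2/7x_2^3 - 1167/224x_1x_2 - 1/7x_2^2 - 53/16x_1 - 16/7x_2.
  leading term x_2^3: subtract (x_2)·k_4 from -2/7x_2^3 - 1167/224x_1x_2 - 1/7x_2^2 - 53/16x_1 - 16/7x_2 → -1167/224x_1x_2 + 15/16x_2^2 - 53/16x_1 - 75/56x_2
  leading term x_1x_2: subtract (1167/17248)·h_1 from -1167/224x_1x_2 + 15/16x_2^2 - 53/16x_1 - 75/56x_2 → -27/49x_2^2 - 5759/1078x_1 - 3267/1568x_2 - 117867/17248
  leading term x_2^2: subtract (27/14)·k_4 from -27/49x_2^2 - 5759/1078x_1 - 3267/1568x_2 - 117867/17248 → -5759/1078x_1 - 86385/17248
  leading term x_1: subtract (-5759/1120)·k_3 from -5759/1078x_1 - 86385/17248 → 0
  remainder 0.

S(k_3,k_4): leading monomials are coprime, so the S-polynomial reduces to 0 (Buchberger's first criterion).
Every S-polynomial of the final basis reduces to 0, so we have a Gröbner basis.
Inter-reduce: drop elements whose leading term is divisible by another's, tail-reduce, and make monic.
Reduced Gröbner basis: {x_2^2 + 121/32x_2 + 53/16, x_1 + 15/16}.

The bases are distinct; the ideals are different.
The choice of monomial ordering does not affect the verdict — as long as both bases are computed under the same ordering, their equality decides ideal equality.

No, the ideals differ.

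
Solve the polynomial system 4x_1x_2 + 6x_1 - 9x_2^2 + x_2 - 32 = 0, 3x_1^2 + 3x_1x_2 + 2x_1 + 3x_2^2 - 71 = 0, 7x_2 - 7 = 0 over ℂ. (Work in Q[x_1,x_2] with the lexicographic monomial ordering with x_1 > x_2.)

{(4, 1)}

Compute a lex Gröbner basis by Buchberger's algorithm.
f_1 = 4x_1x_2 + 6x_1 - 9x_2^2 + x_2 - 32, LT = x_1x_2.
f_2 = 3x_1^2 + 3x_1x_2 + 2x_1 + 3x_2^2 - 71, LT = x_1^2.
f_3 = 7x_2 - 7, LT = x_2.

S(f_1,f_2): lcm = x_1^2x_2. S = 3/2x_1^2 - 13/4x_1x_2^2 - 5/12x_1x_2 - 8x_1 - x_2^3 + 71/3x_2.
  leading term x_1^2: subtract (1/2)·f_2 from 3/2x_1^2 - 13/4x_1x_2^2 - 5/12x_1x_2 - 8x_1 - x_2^3 + 71/3x_2 → -13/4x_1x_2^2 - 23/12x_1x_2 - 9x_1 - x_2^3 - 3/2x_2^2 + 71/3x_2 + 71/2
  leading term x_1x_2^2: subtract (-13/16x_2)·f_1 from -13/4x_1x_2^2 - 23/12x_1x_2 - 9x_1 - x_2^3 - 3/2x_2^2 + 71/3x_2 + 71/2 → 71/24x_1x_2 - 9x_1 - 133/16x_2^3 - 11/16x_2^2 - 7/3x_2 + 71/2
  leading term x_1x_2: subtract (71/96)·f_1 from 71/24x_1x_2 - 9x_1 - 133/16x_2^3 - 11/16x_2^2 - 7/3x_2 + 71/2 → -215/16x_1 - 133/16x_2^3 + 191/32x_2^2 - 295/96x_2 + 355/6
  leading term x_1: no divisor's leading term divides it; move -215/16x_1 to the remainder.
  leading term x_2^3: subtract (-19/16x_2^2)·f_3 from -133/16x_2^3 + 191/32x_2^2 - 295/96x_2 + 355/6 → -75/32x_2^2 - 295/96x_2 + 355/6
  leading term x_2^2: subtract (-75/224x_2)·f_3 from -75/32x_2^2 - 295/96x_2 + 355/6 → -65/12x_2 + 355/6
  leading term x_2: subtract (-65/84)·f_3 from -65/12x_2 + 355/6 → 215/4
  leading term 1: no divisor's leading term divides it; move 215/4 to the remainder.
  remainder -215/16x_1 + 215/4 ≠ 0; add h_4 = -215/16x_1 + 215/4 to the basis.

The other S-polynomials (S(f_1,f_3), S(f_2,f_3), S(f_1,h_4), S(f_2,h_4), S(f_3,h_4)) all reduce to 0 modulo the current basis, so we have a Gröbner basis.
Inter-reduce: drop elements whose leading term is divisible by another's, tail-reduce, and make monic.
Reduced Gröbner basis: {x_1 - 4, x_2 - 1}.

The lex basis is triangular: the last element involves only x_2. Solving x_2 - 1 = 0 gives x_2 ∈ {1}; substituting each value into the earlier elements determines the remaining variables.
  x_2 = 1: the earlier basis element becomes x_1 - 4 = 0, giving x_1 = 4 — point (4, 1).
Substituting each solution back into the original system confirms all equations vanish.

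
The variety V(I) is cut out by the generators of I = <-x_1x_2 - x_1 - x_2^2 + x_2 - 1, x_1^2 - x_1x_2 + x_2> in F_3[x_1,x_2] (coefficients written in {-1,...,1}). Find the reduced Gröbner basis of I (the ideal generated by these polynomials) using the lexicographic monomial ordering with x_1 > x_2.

G = {x_1^2 + x_1 + x_2^2 + 1, x_1x_2 + x_1 + x_2^2 - x_2 + 1, x_2^3 + x_2 - 1}

This is the nonlinear analogue of row-reducing a linear system.

f_1 = -x_1x_2 - x_1 - x_2^2 + x_2 - 1, LT = x_1x_2.
f_2 = x_1^2 - x_1x_2 + x_2, LT = x_1^2.

S(f_1,f_2): lcm = x_1^2x_2. S = x_1^2 - x_1x_2^2 - x_1x_2 + x_1 - x_2^2.
  leading term x_1^2: subtract (1)·f_2 from x_1^2 - x_1x_2^2 - x_1x_2 + x_1 - x_2^2 → -x_1x_2^2 + x_1 - x_2^2 - x_2
  leading term x_1x_2^2: subtract (x_2)·f_1 from -x_1x_2^2 + x_1 - x_2^2 - x_2 → x_1x_2 + x_1 + x_2^3 + x_2^2
  leading term x_1x_2: subtract (-1)·f_1 from x_1x_2 + x_1 + x_2^3 + x_2^2 → x_2^3 + x_2 - 1
  leading term x_2^3: no divisor's leading term divides it; move x_2^3 to the remainder.
  leading term x_2: no divisor's leading term divides it; move x_2 to the remainder.
  leading term 1: no divisor's leading term divides it; move -1 to the remainder.
  remainder x_2^3 + x_2 - 1 ≠ 0; add g_3 = x_2^3 + x_2 - 1 to the basis.

The other S-polynomials (S(f_1,g_3), S(f_2,g_3)) all reduce to 0 modulo the current basis, so we have a Gröbner basis.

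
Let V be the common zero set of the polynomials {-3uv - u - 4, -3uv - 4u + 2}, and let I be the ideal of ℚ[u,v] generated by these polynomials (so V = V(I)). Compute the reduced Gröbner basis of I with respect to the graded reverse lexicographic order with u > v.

G = {u - 2, v + 1}

Buchberger's algorithm terminates because the ascending chain of leading-term ideals stabilizes.

f_1 = -3uv - u - 4, LT = uv.
f_2 = -3uv - 4u + 2, LT = uv.

S(f_1,f_2): lcm = uv. S = -u + 2.
  leading term u: no divisor's leading term divides it; move -u to the remainder.
  leading term 1: no divisor's leading term divides it; move 2 to the remainder.
  remainder -u + 2 ≠ 0; add g_3 = -u + 2 to the basis.

S(f_1,g_3): lcm = uv. S = ⅓u + 2v + 4/3.
  leading term u: subtract (-⅓)·g_3 from ⅓u + 2v + 4/3 → 2v + 2
  leading term v: no divisor's leading term divides it; move 2v to the remainder.
  leading term 1: no divisor's leading term divides it; move 2 to the remainder.
  remainder 2v + 2 ≠ 0; add g_4 = 2v + 2 to the basis.

The other S-polynomials (S(f_2,g_3), S(f_1,g_4), S(f_2,g_4), S(g_3,g_4)) all reduce to 0 modulo the current basis, so we have a Gröbner basis.
Inter-reduce: drop elements whose leading term is divisible by another's, tail-reduce, and make monic.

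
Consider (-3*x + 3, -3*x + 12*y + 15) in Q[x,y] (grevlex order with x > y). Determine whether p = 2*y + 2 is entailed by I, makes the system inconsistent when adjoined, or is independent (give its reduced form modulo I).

2*y + 2 lies in I (it reduces to 0).

First compute the reduced Gröbner basis of I by Buchberger's algorithm.
f_1 = -3*x + 3, LT = x.
f_2 = -3*x + 12*y + 15, LT = x.

S(f_1,f_2): lcm = x. S = 4*y + 4.
  reduce S modulo (f_1, f_2):
  remainder 4*y + 4 ≠ 0; add h_3 = 4*y + 4 to the basis.

The other S-polynomials (S(f_1,h_3), S(f_2,h_3)) all reduce to 0 modulo the current basis, so we have a Gröbner basis.
Inter-reduce: drop elements whose leading term is divisible by another's, tail-reduce, and make monic.
Reduced Gröbner basis: {x - 1, y + 1}.
Label its elements g_1 = x - 1, g_2 = y + 1.

Reduce p = 2*y + 2 modulo G:
  leading term y: subtract (2)·g_2 from 2*y + 2 → 0
  normal form = 0.
Since the normal form is 0, p ∈ I.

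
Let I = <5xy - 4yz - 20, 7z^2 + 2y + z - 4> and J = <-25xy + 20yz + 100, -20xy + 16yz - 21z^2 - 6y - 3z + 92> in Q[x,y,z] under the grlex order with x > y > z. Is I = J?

For a fixed monomial order, each ideal has a unique reduced Gröbner basis; comparing bases decides equality.
Buchberger on the first generating set:
f_1 = 5xy - 4yz - 20, LT = xy.
f_2 = 7z^2 + 2y + z - 4, LT = z^2.

S(f_1,f_2): leading monomials are coprime, so the S-polynomial reduces to 0 (Buchberger's first criterion).
Every S-polynomial of the final basis reduces to 0, so we have a Gröbner basis.
Inter-reduce: drop elements whose leading term is divisible by another's, tail-reduce, and make monic.
Reduced Gröbner basis: {xy - 4/5yz - 4, z^2 + 2/7y + 1/7z - 4/7}.

Buchberger on the second generating set:
h_1 = -25xy + 20yz + 100, LT = xy.
h_2 = -20xy + 16yz - 21z^2 - 6y - 3z + 92, LT = xy.

S(h_1,h_2): lcm = xy. S = -21/20z^2 - 3/10y - 3/20z + 3/5.
  leading term z^2: no divisor's leading term divides it; move -21/20z^2 to the remainder.
  leading term y: no divisor's leading term divides it; move -3/10y to the remainder.
  leading term z: no divisor's leading term divides it; move -3/20z to the remainder.
  leading term 1: no divisor's leading term divides it; move 3/5 to the remainder.
  remainder -21/20z^2 - 3/10y - 3/20z + 3/5 ≠ 0; add k_3 = -21/20z^2 - 3/10y - 3/20z + 3/5 to the basis.

S(h_1,k_3): leading monomials are coprime, so the S-polynomial reduces to 0 (Buchberger's first criterion).
S(h_2,k_3): leading monomials are coprime, so the S-polynomial reduces to 0 (Buchberger's first criterion).
Every S-polynomial of the final basis reduces to 0, so we have a Gröbner basis.
Inter-reduce: drop elements whose leading term is divisible by another's, tail-reduce, and make monic.
Reduced Gröbner basis: {xy - 4/5yz - 4, z^2 + 2/7y + 1/7z - 4/7}.

The two bases agree; hence the ideals are identical.
The same test decides containment: I ⊆ J iff every generator of I reduces to 0 modulo a Gröbner basis of J.

Yes, the ideals are equal.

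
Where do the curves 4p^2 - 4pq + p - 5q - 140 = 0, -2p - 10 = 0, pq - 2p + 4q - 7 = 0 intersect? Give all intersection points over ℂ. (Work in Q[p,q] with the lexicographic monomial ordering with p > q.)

{(-5, 3)}

Compute a lex Gröbner basis by Buchberger's algorithm.
f_1 = 4p^2 - 4pq + p - 5q - 140, LT = p^2.
f_2 = -2p - 10, LT = p.
f_3 = pq - 2p + 4q - 7, LT = pq.

S(f_1,f_2): lcm = p^2. S = -pq - 19/4p - 5/4q - 35.
  leading term pq: subtract (1/2q)·f_2 from -pq - 19/4p - 5/4q - 35 → -19/4p + 15/4q - 35
  leading term p: subtract (19/8)·f_2 from -19/4p + 15/4q - 35 → 15/4q - 45/4
  leading term q: no divisor's leading term divides it; move 15/4q to the remainder.
  leading term 1: no divisor's leading term divides it; move -45/4 to the remainder.
  remainder 15/4q - 45/4 ≠ 0; add h_4 = 15/4q - 45/4 to the basis.

The other S-polynomials (S(f_1,f_3), S(f_2,f_3), S(f_1,h_4), S(f_2,h_4), S(f_3,h_4)) all reduce to 0 modulo the current basis, so we have a Gröbner basis.
Inter-reduce: drop elements whose leading term is divisible by another's, tail-reduce, and make monic.
Reduced Gröbner basis: {p + 5, q - 3}.

From the last basis element, q - 3 = 0, so q takes values in {3}. Each choice, substituted upward through the basis, yields the corresponding point(s) of the solution set.
  q = 3: the earlier basis element becomes p + 5 = 0, giving p = -5 — point (-5, 3).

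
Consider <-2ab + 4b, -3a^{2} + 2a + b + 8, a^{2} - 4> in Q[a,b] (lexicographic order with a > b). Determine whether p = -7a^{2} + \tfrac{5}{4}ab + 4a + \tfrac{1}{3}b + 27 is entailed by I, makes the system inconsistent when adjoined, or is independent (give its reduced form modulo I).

Adjoining -7a^{2} + \tfrac{5}{4}ab + 4a + \tfrac{1}{3}b + 27 makes the ideal the whole ring: the system is inconsistent.

First compute the reduced Gröbner basis of I by Buchberger's algorithm.
f_1 = -2ab + 4b, LT = ab.
f_2 = -3a^{2} + 2a + b + 8, LT = a^{2}.
f_3 = a^{2} - 4, LT = a^{2}.

S(f_1,f_2): lcm = a^{2}b. S = -\tfrac{4}{3}ab + \tfrac{1}{3}b^{2} + \tfrac{8}{3}b.
  leading term ab: subtract (\tfrac{2}{3})·f_1 from -\tfrac{4}{3}ab + \tfrac{1}{3}b^{2} + \tfrac{8}{3}b → \tfrac{1}{3}b^{2}
  leading term b^{2}: no divisor's leading term divides it; move \tfrac{1}{3}b^{2} to the remainder.
  remainder \tfrac{1}{3}b^{2} ≠ 0; add h_4 = \tfrac{1}{3}b^{2} to the basis.

S(f_2,f_3): lcm = a^{2}. S = -\tfrac{2}{3}a - \tfrac{1}{3}b + \tfrac{4}{3}.
  leading term a: no divisor's leading term divides it; move -\tfrac{2}{3}a to the remainder.
  leading term b: no divisor's leading term divides it; move -\tfrac{1}{3}b to the remainder.
  leading term 1: no divisor's leading term divides it; move \tfrac{4}{3} to the remainder.
  remainder -\tfrac{2}{3}a - \tfrac{1}{3}b + \tfrac{4}{3} ≠ 0; add h_5 = -\tfrac{2}{3}a - \tfrac{1}{3}b + \tfrac{4}{3} to the basis.

S(f_2,h_5): lcm = a^{2}. S = -\tfrac{1}{2}ab + \tfrac{4}{3}a - \tfrac{1}{3}b - \tfrac{8}{3}.
  leading term ab: subtract (\tfrac{1}{4})·f_1 from -\tfrac{1}{2}ab + \tfrac{4}{3}a - \tfrac{1}{3}b - \tfrac{8}{3} → \tfrac{4}{3}a - \tfrac{4}{3}b - \tfrac{8}{3}
  leading term a: subtract (-2)·h_5 from \tfrac{4}{3}a - \tfrac{4}{3}b - \tfrac{8}{3} → -2b
  leading term b: no divisor's leading term divides it; move -2b to the remainder.
  remainder -2b ≠ 0; add h_6 = -2b to the basis.

The other S-polynomials (S(f_1,f_3), S(f_1,h_4), S(f_2,h_4), S(f_3,h_4), S(f_1,h_5), S(f_3,h_5), S(h_4,h_5), S(f_1,h_6), S(f_2,h_6), S(f_3,h_6), S(h_4,h_6), S(h_5,h_6)) all reduce to 0 modulo the current basis, so we have a Gröbner basis.
Inter-reduce: drop elements whose leading term is divisible by another's, tail-reduce, and make monic.
Reduced Gröbner basis: {a - 2, b}.
Label its elements g_1 = a - 2, g_2 = b.

Reduce p = -7a^{2} + \tfrac{5}{4}ab + 4a + \tfrac{1}{3}b + 27 modulo G:
  leading term a^{2}: subtract (-7a)·g_1 from -7a^{2} + \tfrac{5}{4}ab + 4a + \tfrac{1}{3}b + 27 → \tfrac{5}{4}ab - 10a + \tfrac{1}{3}b + 27
  leading term ab: subtract (\tfrac{5}{4}b)·g_1 from \tfrac{5}{4}ab - 10a + \tfrac{1}{3}b + 27 → -10a + \tfrac{17}{6}b + 27
  leading term a: subtract (-10)·g_1 from -10a + \tfrac{17}{6}b + 27 → \tfrac{17}{6}b + 7
  leading term b: subtract (\tfrac{17}{6})·g_2 from \tfrac{17}{6}b + 7 → 7
  leading term 1: no divisor's leading term divides it; move 7 to the remainder.
  normal form = 7.
The normal form is nonzero, so p ∉ I. Since p minus its normal form lies in I, I + (p) = I + (r) where r = 7; decide whether this ideal is the whole ring.
Here r = 7 is a nonzero constant, hence a unit: 1 ∈ I + (p), the Gröbner basis of I + (p) is {1}, and the enlarged system has no common solution — adjoining p is inconsistent.

The remainder on division by a Gröbner basis is unique — it is the normal form.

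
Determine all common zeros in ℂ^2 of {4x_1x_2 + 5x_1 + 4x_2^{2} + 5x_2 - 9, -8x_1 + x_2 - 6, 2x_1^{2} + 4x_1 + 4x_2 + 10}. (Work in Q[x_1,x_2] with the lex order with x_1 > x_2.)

Compute a lex Gröbner basis by Buchberger's algorithm.
f_1 = 4x_1x_2 + 5x_1 + 4x_2^{2} + 5x_2 - 9, LT = x_1x_2.
f_2 = -8x_1 + x_2 - 6, LT = x_1.
f_3 = 2x_1^{2} + 4x_1 + 4x_2 + 10, LT = x_1^{2}.

S(f_1,f_2): lcm = x_1x_2. S = \tfrac{5}{4}x_1 + \tfrac{9}{8}x_2^{2} + \tfrac{1}{2}x_2 - \tfrac{9}{4}.
  leading term x_1: subtract (-\tfrac{5}{32})·f_2 from \tfrac{5}{4}x_1 + \tfrac{9}{8}x_2^{2} + \tfrac{1}{2}x_2 - \tfrac{9}{4} → \tfrac{9}{8}x_2^{2} + \tfrac{21}{32}x_2 - \tfrac{51}{16}
  leading term x_2^{2}: no divisor's leading term divides it; move \tfrac{9}{8}x_2^{2} to the remainder.
  leading term x_2: no divisor's leading term divides it; move \tfrac{21}{32}x_2 to the remainder.
  leading term 1: no divisor's leading term divides it; move -\tfrac{51}{16} to the remainder.
  remainder \tfrac{9}{8}x_2^{2} + \tfrac{21}{32}x_2 - \tfrac{51}{16} ≠ 0; add h_4 = \tfrac{9}{8}x_2^{2} + \tfrac{21}{32}x_2 - \tfrac{51}{16} to the basis.

S(f_1,f_3): lcm = x_1^{2}x_2. S = \tfrac{5}{4}x_1^{2} + x_1x_2^{2} - \tfrac{3}{4}x_1x_2 - \tfrac{9}{4}x_1 - 2x_2^{2} - 5x_2.
  leading term x_1^{2}: subtract (-\tfrac{5}{32}x_1)·f_2 from \tfrac{5}{4}x_1^{2} + x_1x_2^{2} - \tfrac{3}{4}x_1x_2 - \tfrac{9}{4}x_1 - 2x_2^{2} - 5x_2 → x_1x_2^{2} - \tfrac{19}{32}x_1x_2 - \tfrac{51}{16}x_1 - 2x_2^{2} - 5x_2
  leading term x_1x_2^{2}: subtract (\tfrac{1}{4}x_2)·f_1 from x_1x_2^{2} - \tfrac{19}{32}x_1x_2 - \tfrac{51}{16}x_1 - 2x_2^{2} - 5x_2 → -\tfrac{59}{32}x_1x_2 - \tfrac{51}{16}x_1 - x_2^{3} - \tfrac{13}{4}x_2^{2} - \tfrac{11}{4}x_2
  leading term x_1x_2: subtract (-\tfrac{59}{128})·f_1 from -\tfrac{59}{32}x_1x_2 - \tfrac{51}{16}x_1 - x_2^{3} - \tfrac{13}{4}x_2^{2} - \tfrac{11}{4}x_2 → -\tfrac{113}{128}x_1 - x_2^{3} - \tfrac{45}{32}x_2^{2} - \tfrac{57}{128}x_2 - \tfrac{531}{128}
  leading term x_1: subtract (\tfrac{113}{1024})·f_2 from -\tfrac{113}{128}x_1 - x_2^{3} - \tfrac{45}{32}x_2^{2} - \tfrac{57}{128}x_2 - \tfrac{531}{128} → -x_2^{3} - \tfrac{45}{32}x_2^{2} - \tfrac{569}{1024}x_2 - \tfrac{1785}{512}
  leading term x_2^{3}: subtract (-\tfrac{8}{9}x_2)·h_4 from -x_2^{3} - \tfrac{45}{32}x_2^{2} - \tfrac{569}{1024}x_2 - \tfrac{1785}{512} → -\tfrac{79}{96}x_2^{2} - \tfrac{10411}{3072}x_2 - \tfrac{1785}{512}
  leading term x_2^{2}: subtract (-\tfrac{79}{108})·h_4 from -\tfrac{79}{96}x_2^{2} - \tfrac{10411}{3072}x_2 - \tfrac{1785}{512} → -\tfrac{26809}{9216}x_2 - \tfrac{26809}{4608}
  leading term x_2: no divisor's leading term divides it; move -\tfrac{26809}{9216}x_2 to the remainder.
  leading term 1: no divisor's leading term divides it; move -\tfrac{26809}{4608} to the remainder.
  remainder -\tfrac{26809}{9216}x_2 - \tfrac{26809}{4608} ≠ 0; add h_5 = -\tfrac{26809}{9216}x_2 - \tfrac{26809}{4608} to the basis.

S(f_2,f_3): lcm = x_1^{2}. S = -\tfrac{1}{8}x_1x_2 - \tfrac{5}{4}x_1 - 2x_2 - 5.
  leading term x_1x_2: subtract (-\tfrac{1}{32})·f_1 from -\tfrac{1}{8}x_1x_2 - \tfrac{5}{4}x_1 - 2x_2 - 5 → -\tfrac{35}{32}x_1 + \tfrac{1}{8}x_2^{2} - \tfrac{59}{32}x_2 - \tfrac{169}{32}
  leading term x_1: subtract (\tfrac{35}{256})·f_2 from -\tfrac{35}{32}x_1 + \tfrac{1}{8}x_2^{2} - \tfrac{59}{32}x_2 - \tfrac{169}{32} → \tfrac{1}{8}x_2^{2} - \tfrac{507}{256}x_2 - \tfrac{571}{128}
  leading term x_2^{2}: subtract (\tfrac{1}{9})·h_4 from \tfrac{1}{8}x_2^{2} - \tfrac{507}{256}x_2 - \tfrac{571}{128} → -\tfrac{1577}{768}x_2 - \tfrac{1577}{384}
  leading term x_2: subtract (\tfrac{12}{17})·h_5 from -\tfrac{1577}{768}x_2 - \tfrac{1577}{384} → 0
  remainder 0.

S(f_1,h_4): lcm = x_1x_2^{2}. S = \tfrac{2}{3}x_1x_2 + \tfrac{17}{6}x_1 + x_2^{3} + \tfrac{5}{4}x_2^{2} - \tfrac{9}{4}x_2.
  leading term x_1x_2: subtract (\tfrac{1}{6})·f_1 from \tfrac{2}{3}x_1x_2 + \tfrac{17}{6}x_1 + x_2^{3} + \tfrac{5}{4}x_2^{2} - \tfrac{9}{4}x_2 → 2x_1 + x_2^{3} + \tfrac{7}{12}x_2^{2} - \tfrac{37}{12}x_2 + \tfrac{3}{2}
  leading term x_1: subtract (-\tfrac{1}{4})·f_2 from 2x_1 + x_2^{3} + \tfrac{7}{12}x_2^{2} - \tfrac{37}{12}x_2 + \tfrac{3}{2} → x_2^{3} + \tfrac{7}{12}x_2^{2} - \tfrac{17}{6}x_2
  leading term x_2^{3}: subtract (\tfrac{8}{9}x_2)·h_4 from x_2^{3} + \tfrac{7}{12}x_2^{2} - \tfrac{17}{6}x_2 → 0
  remainder 0.

S(f_2,h_4): leading monomials are coprime, so the S-polynomial reduces to 0 (Buchberger's first criterion).
S(f_3,h_4): leading monomials are coprime, so the S-polynomial reduces to 0 (Buchberger's first criterion).
S(f_1,h_5): lcm = x_1x_2. S = -\tfrac{3}{4}x_1 + x_2^{2} + \tfrac{5}{4}x_2 - \tfrac{9}{4}.
  leading term x_1: subtract (\tfrac{3}{32})·f_2 from -\tfrac{3}{4}x_1 + x_2^{2} + \tfrac{5}{4}x_2 - \tfrac{9}{4} → x_2^{2} + \tfrac{37}{32}x_2 - \tfrac{27}{16}
  leading term x_2^{2}: subtract (\tfrac{8}{9})·h_4 from x_2^{2} + \tfrac{37}{32}x_2 - \tfrac{27}{16} → \tfrac{55}{96}x_2 + \tfrac{55}{48}
  leading term x_2: subtract (-\tfrac{5280}{26809})·h_5 from \tfrac{55}{96}x_2 + \tfrac{55}{48} → 0
  remainder 0.

S(f_2,h_5): leading monomials are coprime, so the S-polynomial reduces to 0 (Buchberger's first criterion).
S(f_3,h_5): leading monomials are coprime, so the S-polynomial reduces to 0 (Buchberger's first criterion).
S(h_4,h_5): lcm = x_2^{2}. S = -\tfrac{17}{12}x_2 - \tfrac{17}{6}.
  leading term x_2: subtract (\tfrac{768}{1577})·h_5 from -\tfrac{17}{12}x_2 - \tfrac{17}{6} → 0
  remainder 0.

Every S-polynomial of the final basis reduces to 0, so we have a Gröbner basis.
Inter-reduce: drop elements whose leading term is divisible by another's, tail-reduce, and make monic.
Reduced Gröbner basis: {x_1 + 1, x_2 + 2}.

The lex basis is triangular: the last element involves only x_2. Solving x_2 + 2 = 0 gives x_2 ∈ {-2}; substituting each value into the earlier elements determines the remaining variables.
  x_2 = -2: the earlier basis element becomes x_1 + 1 = 0, giving x_1 = -1 — point (-1, -2).
Substituting each solution back into the original system confirms all equations vanish.

{(-1, -2)}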